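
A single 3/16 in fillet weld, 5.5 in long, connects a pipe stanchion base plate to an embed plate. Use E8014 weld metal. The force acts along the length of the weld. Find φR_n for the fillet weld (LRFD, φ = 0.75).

E80XX → F_EXX = 80 ksi.
Effective throat t_e = 0.707 × 0.1875 = 0.1326 in.
Total length L = 5.5 in; A_we = 0.1326 × 5.5 = 0.7291 in².
F_nw = 0.6 F_EXX = 0.6 × 80 = 48 ksi.
φR_n = 0.75 × 48 × 0.7291 = 26.25 kip.

φR_n ≈ 26.2 kip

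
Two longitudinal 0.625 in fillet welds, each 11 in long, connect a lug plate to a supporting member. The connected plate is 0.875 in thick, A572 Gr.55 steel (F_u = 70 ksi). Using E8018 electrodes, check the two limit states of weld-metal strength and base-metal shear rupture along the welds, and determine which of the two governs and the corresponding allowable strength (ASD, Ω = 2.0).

R_n/Ω ≈ 233 kip (weld metal governs)

E80XX → F_EXX = 80 ksi.
t_e = 0.707 × 0.625 = 0.4419 in; L = 22 in.
Weld metal: R_n/Ω = (1/2.0) × 0.6 × 80 × 0.4419 × 22 = 233.3 kip.
Base metal (shear rupture): R_n/Ω = (1/2.0) × 0.6 × 70 × 0.875 × 22 = 404.2 kip.
Governing: weld metal.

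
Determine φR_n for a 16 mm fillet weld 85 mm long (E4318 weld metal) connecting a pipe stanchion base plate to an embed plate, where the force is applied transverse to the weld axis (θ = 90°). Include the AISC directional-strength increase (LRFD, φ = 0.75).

E43XX → F_EXX = 430 MPa.
t_e = 0.707 × 16 = 11.31 mm; A_we = 11.31 × 85 = 961.5 mm².
Directional factor: 1.0 + 0.5 sin^1.5(90°) = 1.5.
F_nw = 0.6 × 430 × 1.5 = 387 MPa.
φR_n = 0.75 × 387 × 961.5 × 10⁻³ = 279.1 kN.

φR_n ≈ 279 kN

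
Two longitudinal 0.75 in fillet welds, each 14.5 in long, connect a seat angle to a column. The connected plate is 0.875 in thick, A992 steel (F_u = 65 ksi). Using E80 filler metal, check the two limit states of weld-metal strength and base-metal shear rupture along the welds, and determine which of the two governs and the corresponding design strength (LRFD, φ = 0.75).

φR_n ≈ 554 kip (weld metal governs)

E80XX → F_EXX = 80 ksi.
t_e = 0.707 × 0.75 = 0.5302 in; L = 29 in.
Weld metal: φR_n = 0.75 × 0.6 × 80 × 0.5302 × 29 = 553.6 kip.
Base metal (shear rupture): φR_n = 0.75 × 0.6 × 65 × 0.875 × 29 = 742.2 kip.
Governing: weld metal.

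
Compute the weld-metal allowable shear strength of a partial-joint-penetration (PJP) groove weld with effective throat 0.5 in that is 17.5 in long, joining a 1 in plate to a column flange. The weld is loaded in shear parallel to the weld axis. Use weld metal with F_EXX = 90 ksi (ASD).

R_n/Ω ≈ 236 kip

Effective throat (given) t_e = 0.5 in.
A_we = 0.5 × 17.5 = 8.75 in².
F_nw = 0.6 F_EXX = 54 ksi.
R_n/Ω = (54 × 8.75) / 2.0 = 236.2 kip.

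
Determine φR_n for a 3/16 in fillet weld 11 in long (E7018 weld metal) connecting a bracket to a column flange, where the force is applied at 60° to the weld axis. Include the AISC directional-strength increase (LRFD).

E70XX → F_EXX = 70 ksi.
t_e = 0.707 × 0.1875 = 0.1326 in; A_we = 0.1326 × 11 = 1.458 in².
Directional factor: 1.0 + 0.5 sin^1.5(60°) = 1.403.
F_nw = 0.6 × 70 × 1.403 = 58.92 ksi.
φR_n = 0.75 × 58.92 × 1.458 = 64.44 kips.

φR_n ≈ 64.4 kips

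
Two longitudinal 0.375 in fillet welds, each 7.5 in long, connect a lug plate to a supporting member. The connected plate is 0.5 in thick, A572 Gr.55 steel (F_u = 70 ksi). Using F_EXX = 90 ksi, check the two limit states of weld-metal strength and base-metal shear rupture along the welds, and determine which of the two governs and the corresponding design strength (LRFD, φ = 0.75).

φR_n ≈ 161 kips (weld metal governs)

t_e = 0.707 × 0.375 = 0.2651 in; L = 15 in.
Weld metal: φR_n = 0.75 × 0.6 × 90 × 0.2651 × 15 = 161.1 kips.
Base metal (shear rupture): φR_n = 0.75 × 0.6 × 70 × 0.5 × 15 = 236.2 kips.
Governing: weld metal.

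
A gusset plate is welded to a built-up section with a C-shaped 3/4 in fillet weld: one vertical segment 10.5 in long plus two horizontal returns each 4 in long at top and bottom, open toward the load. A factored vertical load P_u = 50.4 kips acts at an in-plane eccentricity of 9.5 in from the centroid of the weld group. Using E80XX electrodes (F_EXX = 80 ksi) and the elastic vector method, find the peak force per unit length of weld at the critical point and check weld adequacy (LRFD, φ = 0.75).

Total weld length L_w = 18.5 in. Treat welds as unit-width lines.
Centroid: x̄ = 2×4×2 / 18.5 = 0.8649 in from the vertical weld.
Polar moment about centroid: J = I_x + I_y = [10.5³/12 + 2×4×5.25²] + [10.5×0.8649² + 2(4³/12 + 4×1.135²)] = 345.8 in³.
Direct shear f_v = P/L_w = 50.4 / 18.5 = 2.724 kip/in (vertical).
Torsion M = P·e = 50.4 × 9.5 = 478.8 kip·in.
Critical point at (x, y) = (3.135, 5.25) from centroid. f_tx = M·y/J = 7.269 kip/in; f_ty = M·x/J = 4.341 kip/in.
Resultant f_max = √[f_tx² + (f_v + f_ty)²] = √[7.269² + (2.724 + 4.341)²] = 10.14 kip/in.
Capacity per unit length: φr_n = 0.75 × 0.6 × 80 × (0.707 × 0.75) = 19.09 kip/in.
10.14 ≤ 19.09 → adequate.

f_max ≈ 10.1 kip/in; adequate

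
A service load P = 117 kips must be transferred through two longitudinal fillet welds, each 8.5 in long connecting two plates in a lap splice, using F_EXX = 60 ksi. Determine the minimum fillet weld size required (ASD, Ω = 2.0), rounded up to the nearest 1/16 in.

Total weld length L = 17 in.
Required throat t_e = P × Ω / (0.6 F_EXX × L) = 117 × 2.0 / (0.6 × 60 × 17) = 0.3824 in.
Required leg w = t_e / 0.707 = 0.5408 in → use 9/16 in.

w = 9/16 in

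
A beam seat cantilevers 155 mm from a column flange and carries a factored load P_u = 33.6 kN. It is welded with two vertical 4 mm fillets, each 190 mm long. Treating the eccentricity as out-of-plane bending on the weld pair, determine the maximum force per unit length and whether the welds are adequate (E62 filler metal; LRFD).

f_max ≈ 442 N/mm; adequate

E62XX → F_EXX = 620 MPa.
L_w = 2 × 190 = 380 mm; section modulus (unit throat) S = 2 × L²/6 = 12030 mm².
Direct shear f_v = P/L_w = 33.6×10³/380 = 88.42 N/mm.
Moment M = P × e = 33.6×10³ × 155 = 5208000 N·mm; bending f_b = M/S = 432.8 N/mm.
f_max = √(f_v² + f_b²) = √(88.42² + 432.8²) = 441.7 N/mm.
φr_n = 0.75 × 0.6 × 620 × (0.707 × 4) = 789 N/mm → adequate.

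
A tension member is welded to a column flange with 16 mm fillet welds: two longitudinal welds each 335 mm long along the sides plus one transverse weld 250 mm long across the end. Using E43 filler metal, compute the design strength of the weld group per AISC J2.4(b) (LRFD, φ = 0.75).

φR_n ≈ 2070 kN

E43XX → F_EXX = 430 MPa.
t_e = 0.707 × 16 = 11.31 mm.
R_nwl = 0.6 × 430 × 11.31 × 670 × 10⁻³ = 1955 kN (longitudinal, 2 welds).
R_nwt = 0.6 × 430 × 11.31 × 250 × 10⁻³ = 729.6 kN (transverse, base value).
(i) R_nwl + R_nwt = 2685 kN; (ii) 0.85 R_nwl + 1.5 R_nwt = 2757 kN.
R_n = max = 2757 kN [governs: (ii)]; φR_n = 2067 kN.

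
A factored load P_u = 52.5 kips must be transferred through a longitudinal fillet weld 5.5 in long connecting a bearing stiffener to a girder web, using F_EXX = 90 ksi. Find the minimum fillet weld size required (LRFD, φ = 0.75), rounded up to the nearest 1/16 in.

Total weld length L = 5.5 in.
Required throat t_e = P_u / (φ × 0.6 F_EXX × L) = 52.5 / (0.75 × 0.6 × 90 × 5.5) = 0.2357 in.
Required leg w = t_e / 0.707 = 0.3334 in → use 3/8 in.

w = 3/8 in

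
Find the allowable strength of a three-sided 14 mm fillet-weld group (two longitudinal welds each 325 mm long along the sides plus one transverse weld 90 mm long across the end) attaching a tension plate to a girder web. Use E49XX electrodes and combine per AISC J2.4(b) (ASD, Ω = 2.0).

E49XX → F_EXX = 490 MPa.
t_e = 0.707 × 14 = 9.898 mm.
R_nwl = 0.6 × 490 × 9.898 × 650 × 10⁻³ = 1892 kN (longitudinal, 2 welds).
R_nwt = 0.6 × 490 × 9.898 × 90 × 10⁻³ = 261.9 kN (transverse, base value).
(i) R_nwl + R_nwt = 2153 kN; (ii) 0.85 R_nwl + 1.5 R_nwt = 2001 kN.
R_n = max = 2153 kN [governs: (i)]; R_n/Ω = 1077 kN.

R_n/Ω ≈ 1080 kN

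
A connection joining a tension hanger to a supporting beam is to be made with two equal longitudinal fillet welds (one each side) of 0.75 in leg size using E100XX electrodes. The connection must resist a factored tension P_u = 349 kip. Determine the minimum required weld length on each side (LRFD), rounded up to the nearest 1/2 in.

L = 7.5 in on each side

E100XX → F_EXX = 100 ksi.
Throat t_e = 0.707 × 0.75 = 0.5302 in.
φr_n = 0.75 × 0.6 × 100 × 0.5302 = 23.86 kip/in.
L_req = P_u / φr_n = 349 / 23.86 = 14.63 in total.
Per side: 14.63 / 2 = 7.313 in.
Round up → use L = 7.5 in on each side.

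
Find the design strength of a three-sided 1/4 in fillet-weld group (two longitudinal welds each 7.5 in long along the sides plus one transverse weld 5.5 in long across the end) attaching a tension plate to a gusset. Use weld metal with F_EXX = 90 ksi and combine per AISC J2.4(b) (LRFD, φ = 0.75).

φR_n ≈ 150 kips

t_e = 0.707 × 0.25 = 0.1767 in.
R_nwl = 0.6 × 90 × 0.1767 × 15 = 143.2 kips (longitudinal, 2 welds).
R_nwt = 0.6 × 90 × 0.1767 × 5.5 = 52.49 kips (transverse, base value).
(i) R_nwl + R_nwt = 195.7 kips; (ii) 0.85 R_nwl + 1.5 R_nwt = 200.4 kips.
R_n = max = 200.4 kips [governs: (ii)]; φR_n = 150.3 kips.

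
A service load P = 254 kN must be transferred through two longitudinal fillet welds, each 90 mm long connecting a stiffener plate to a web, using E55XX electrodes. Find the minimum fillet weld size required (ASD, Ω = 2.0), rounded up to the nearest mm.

E55XX → F_EXX = 550 MPa.
Total weld length L = 180 mm.
Required throat t_e = P × Ω / (0.6 F_EXX × L) = 254 × 2.0 / (0.6 × 550 × 180 × 10⁻³) = 8.552 mm.
Required leg w = t_e / 0.707 = 12.1 mm → use 13 mm.

w = 13 mm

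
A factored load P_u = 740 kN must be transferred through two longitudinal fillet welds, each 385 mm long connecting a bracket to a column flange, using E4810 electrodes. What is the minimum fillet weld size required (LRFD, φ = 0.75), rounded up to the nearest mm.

E48XX → F_EXX = 480 MPa.
Total weld length L = 770 mm.
Required throat t_e = P_u / (φ × 0.6 F_EXX × L) = 740 / (0.75 × 0.6 × 480 × 770 × 10⁻³) = 4.449 mm.
Required leg w = t_e / 0.707 = 6.293 mm → use 7 mm.

w = 7 mm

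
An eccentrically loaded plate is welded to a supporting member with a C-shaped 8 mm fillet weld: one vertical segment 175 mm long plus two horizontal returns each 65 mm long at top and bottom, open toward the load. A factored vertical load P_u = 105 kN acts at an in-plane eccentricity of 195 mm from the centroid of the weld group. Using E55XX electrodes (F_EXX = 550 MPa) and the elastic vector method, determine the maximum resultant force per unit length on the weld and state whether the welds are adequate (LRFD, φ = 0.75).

f_max ≈ 1530 N/mm; NOT adequate

Total weld length L_w = 305 mm. Treat welds as unit-width lines.
Centroid: x̄ = 2×65×32.5 / 305 = 13.85 mm from the vertical weld.
Polar moment about centroid: J = I_x + I_y = [175³/12 + 2×65×87.5²] + [175×13.85² + 2(65³/12 + 65×18.65²)] = 1566000 mm³.
Direct shear f_v = P/L_w = 105×10³ / 305 = 344.3 N/mm (vertical).
Torsion M = P·e = 105×10³ × 195 = 20475000 N·mm.
Critical point at (x, y) = (51.15, 87.5) from centroid. f_tx = M·y/J = 1144 N/mm; f_ty = M·x/J = 668.5 N/mm.
Resultant f_max = √[f_tx² + (f_v + f_ty)²] = √[1144² + (344.3 + 668.5)²] = 1528 N/mm.
Capacity per unit length: φr_n = 0.75 × 0.6 × 550 × (0.707 × 8) = 1400 N/mm.
1528 > 1400 → NOT adequate.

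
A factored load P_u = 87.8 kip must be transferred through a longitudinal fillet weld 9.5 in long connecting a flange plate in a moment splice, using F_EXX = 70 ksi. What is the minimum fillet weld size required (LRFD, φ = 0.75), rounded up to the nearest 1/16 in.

Total weld length L = 9.5 in.
Required throat t_e = P_u / (φ × 0.6 F_EXX × L) = 87.8 / (0.75 × 0.6 × 70 × 9.5) = 0.2934 in.
Required leg w = t_e / 0.707 = 0.415 in → use 7/16 in.

w = 7/16 in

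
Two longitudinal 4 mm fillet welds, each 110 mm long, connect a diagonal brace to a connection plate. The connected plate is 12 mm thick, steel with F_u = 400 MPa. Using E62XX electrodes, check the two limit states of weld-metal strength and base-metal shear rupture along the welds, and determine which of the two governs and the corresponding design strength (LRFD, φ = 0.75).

φR_n ≈ 174 kN (weld metal governs)

E62XX → F_EXX = 620 MPa.
t_e = 0.707 × 4 = 2.828 mm; L = 220 mm.
Weld metal: φR_n = 0.75 × 0.6 × 620 × 2.828 × 220 × 10⁻³ = 173.6 kN.
Base metal (shear rupture): φR_n = 0.75 × 0.6 × 400 × 12 × 220 × 10⁻³ = 475.2 kN.
Governing: weld metal.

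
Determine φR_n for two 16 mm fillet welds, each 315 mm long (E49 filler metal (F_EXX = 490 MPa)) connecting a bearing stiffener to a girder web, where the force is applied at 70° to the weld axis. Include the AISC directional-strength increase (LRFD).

t_e = 0.707 × 16 = 11.31 mm; A_we = 11.31 × 630 = 7127 mm².
Directional factor: 1.0 + 0.5 sin^1.5(70°) = 1.455.
F_nw = 0.6 × 490 × 1.455 = 427.9 MPa.
φR_n = 0.75 × 427.9 × 7127 × 10⁻³ = 2287 kN.

φR_n ≈ 2290 kN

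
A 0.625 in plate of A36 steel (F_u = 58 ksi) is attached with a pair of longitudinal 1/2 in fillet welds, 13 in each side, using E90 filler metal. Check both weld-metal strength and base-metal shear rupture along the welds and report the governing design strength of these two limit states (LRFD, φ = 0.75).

φR_n ≈ 372 kips (weld metal governs)

E90XX → F_EXX = 90 ksi.
t_e = 0.707 × 0.5 = 0.3535 in; L = 26 in.
Weld metal: φR_n = 0.75 × 0.6 × 90 × 0.3535 × 26 = 372.2 kips.
Base metal (shear rupture): φR_n = 0.75 × 0.6 × 58 × 0.625 × 26 = 424.1 kips.
Governing: weld metal.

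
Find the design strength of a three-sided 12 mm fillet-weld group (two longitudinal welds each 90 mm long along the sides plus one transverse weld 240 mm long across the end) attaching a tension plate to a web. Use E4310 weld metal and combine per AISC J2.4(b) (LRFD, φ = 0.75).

φR_n ≈ 842 kN

E43XX → F_EXX = 430 MPa.
t_e = 0.707 × 12 = 8.484 mm.
R_nwl = 0.6 × 430 × 8.484 × 180 × 10⁻³ = 394 kN (longitudinal, 2 welds).
R_nwt = 0.6 × 430 × 8.484 × 240 × 10⁻³ = 525.3 kN (transverse, base value).
(i) R_nwl + R_nwt = 919.3 kN; (ii) 0.85 R_nwl + 1.5 R_nwt = 1123 kN.
R_n = max = 1123 kN [governs: (ii)]; φR_n = 842.2 kN.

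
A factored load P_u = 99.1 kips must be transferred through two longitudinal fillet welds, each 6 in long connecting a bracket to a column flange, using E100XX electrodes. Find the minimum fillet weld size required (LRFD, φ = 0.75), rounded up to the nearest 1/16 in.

E100XX → F_EXX = 100 ksi.
Total weld length L = 12 in.
Required throat t_e = P_u / (φ × 0.6 F_EXX × L) = 99.1 / (0.75 × 0.6 × 100 × 12) = 0.1835 in.
Required leg w = t_e / 0.707 = 0.2596 in → use 5/16 in.

w = 5/16 in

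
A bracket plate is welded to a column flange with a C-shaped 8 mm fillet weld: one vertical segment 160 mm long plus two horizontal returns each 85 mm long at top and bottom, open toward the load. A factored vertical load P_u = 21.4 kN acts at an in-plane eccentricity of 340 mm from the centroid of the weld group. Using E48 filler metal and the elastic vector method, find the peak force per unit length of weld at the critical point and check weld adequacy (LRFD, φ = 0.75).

E48XX → F_EXX = 480 MPa.
Total weld length L_w = 330 mm. Treat welds as unit-width lines.
Centroid: x̄ = 2×85×42.5 / 330 = 21.89 mm from the vertical weld.
Polar moment about centroid: J = I_x + I_y = [160³/12 + 2×85×80²] + [160×21.89² + 2(85³/12 + 85×20.61²)] = 1681000 mm³.
Direct shear f_v = P/L_w = 21.4×10³ / 330 = 64.85 N/mm (vertical).
Torsion M = P·e = 21.4×10³ × 340 = 7276000 N·mm.
Critical point at (x, y) = (63.11, 80) from centroid. f_tx = M·y/J = 346.4 N/mm; f_ty = M·x/J = 273.2 N/mm.
Resultant f_max = √[f_tx² + (f_v + f_ty)²] = √[346.4² + (64.85 + 273.2)²] = 484 N/mm.
Capacity per unit length: φr_n = 0.75 × 0.6 × 480 × (0.707 × 8) = 1222 N/mm.
484 ≤ 1222 → adequate.

f_max ≈ 484 N/mm; adequate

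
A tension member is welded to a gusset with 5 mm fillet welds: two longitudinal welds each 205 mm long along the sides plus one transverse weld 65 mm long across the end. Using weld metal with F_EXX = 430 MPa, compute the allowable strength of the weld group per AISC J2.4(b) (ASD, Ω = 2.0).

R_n/Ω ≈ 217 kN

t_e = 0.707 × 5 = 3.535 mm.
R_nwl = 0.6 × 430 × 3.535 × 410 × 10⁻³ = 373.9 kN (longitudinal, 2 welds).
R_nwt = 0.6 × 430 × 3.535 × 65 × 10⁻³ = 59.28 kN (transverse, base value).
(i) R_nwl + R_nwt = 433.2 kN; (ii) 0.85 R_nwl + 1.5 R_nwt = 406.8 kN.
R_n = max = 433.2 kN [governs: (i)]; R_n/Ω = 216.6 kN.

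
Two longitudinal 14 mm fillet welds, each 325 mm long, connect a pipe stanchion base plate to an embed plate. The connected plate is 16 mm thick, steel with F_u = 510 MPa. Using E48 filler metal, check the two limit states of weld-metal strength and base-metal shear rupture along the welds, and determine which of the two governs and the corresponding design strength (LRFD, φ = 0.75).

E48XX → F_EXX = 480 MPa.
t_e = 0.707 × 14 = 9.898 mm; L = 650 mm.
Weld metal: φR_n = 0.75 × 0.6 × 480 × 9.898 × 650 × 10⁻³ = 1390 kN.
Base metal (shear rupture): φR_n = 0.75 × 0.6 × 510 × 16 × 650 × 10⁻³ = 2387 kN.
Governing: weld metal.

φR_n ≈ 1390 kN (weld metal governs)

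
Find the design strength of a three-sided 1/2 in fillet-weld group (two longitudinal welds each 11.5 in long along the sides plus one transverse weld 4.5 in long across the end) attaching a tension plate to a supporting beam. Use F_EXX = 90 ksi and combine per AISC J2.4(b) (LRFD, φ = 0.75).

φR_n ≈ 394 kips

t_e = 0.707 × 0.5 = 0.3535 in.
R_nwl = 0.6 × 90 × 0.3535 × 23 = 439 kips (longitudinal, 2 welds).
R_nwt = 0.6 × 90 × 0.3535 × 4.5 = 85.9 kips (transverse, base value).
(i) R_nwl + R_nwt = 524.9 kips; (ii) 0.85 R_nwl + 1.5 R_nwt = 502 kips.
R_n = max = 524.9 kips [governs: (i)]; φR_n = 393.7 kips.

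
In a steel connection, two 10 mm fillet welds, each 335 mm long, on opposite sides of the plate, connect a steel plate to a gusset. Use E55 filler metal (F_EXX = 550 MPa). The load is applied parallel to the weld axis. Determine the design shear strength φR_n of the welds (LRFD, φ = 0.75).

φR_n ≈ 1170 kN

Effective throat t_e = 0.707 × 10 = 7.07 mm.
Total length L = 670 mm; A_we = 7.07 × 670 = 4737 mm².
F_nw = 0.6 F_EXX = 0.6 × 550 = 330 MPa.
φR_n = 0.75 × 330 × 4737 × 10⁻³ = 1172 kN.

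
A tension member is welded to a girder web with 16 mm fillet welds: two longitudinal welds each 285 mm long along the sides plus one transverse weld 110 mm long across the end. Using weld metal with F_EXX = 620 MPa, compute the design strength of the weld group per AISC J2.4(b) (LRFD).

φR_n ≈ 2150 kN

t_e = 0.707 × 16 = 11.31 mm.
R_nwl = 0.6 × 620 × 11.31 × 570 × 10⁻³ = 2399 kN (longitudinal, 2 welds).
R_nwt = 0.6 × 620 × 11.31 × 110 × 10⁻³ = 462.9 kN (transverse, base value).
(i) R_nwl + R_nwt = 2861 kN; (ii) 0.85 R_nwl + 1.5 R_nwt = 2733 kN.
R_n = max = 2861 kN [governs: (i)]; φR_n = 2146 kN.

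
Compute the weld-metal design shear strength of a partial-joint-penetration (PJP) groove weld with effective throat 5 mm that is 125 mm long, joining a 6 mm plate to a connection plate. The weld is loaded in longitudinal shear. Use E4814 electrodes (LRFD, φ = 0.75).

E48XX → F_EXX = 480 MPa.
Effective throat (given) t_e = 5 mm.
A_we = 5 × 125 = 625 mm².
F_nw = 0.6 F_EXX = 288 MPa.
φR_n = 0.75 × 288 × 625 × 10⁻³ = 135 kN.

φR_n ≈ 135 kN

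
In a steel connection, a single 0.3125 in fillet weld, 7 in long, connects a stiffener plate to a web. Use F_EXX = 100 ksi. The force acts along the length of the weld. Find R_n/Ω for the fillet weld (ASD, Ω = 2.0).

Effective throat t_e = 0.707 × 0.3125 = 0.2209 in.
Total length L = 7 in; A_we = 0.2209 × 7 = 1.547 in².
F_nw = 0.6 F_EXX = 0.6 × 100 = 60 ksi.
R_n = 60 × 1.547 = 92.79 kips; R_n/Ω = 92.79/2.0 = 46.4 kips.

R_n/Ω ≈ 46.4 kips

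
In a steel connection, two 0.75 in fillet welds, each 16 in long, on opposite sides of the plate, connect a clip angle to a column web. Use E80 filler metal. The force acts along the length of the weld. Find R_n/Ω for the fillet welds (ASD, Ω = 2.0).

E80XX → F_EXX = 80 ksi.
Effective throat t_e = 0.707 × 0.75 = 0.5302 in.
Total length L = 32 in; A_we = 0.5302 × 32 = 16.97 in².
F_nw = 0.6 F_EXX = 0.6 × 80 = 48 ksi.
R_n = 48 × 16.97 = 814.5 kip; R_n/Ω = 814.5/2.0 = 407.2 kip.

R_n/Ω ≈ 407 kip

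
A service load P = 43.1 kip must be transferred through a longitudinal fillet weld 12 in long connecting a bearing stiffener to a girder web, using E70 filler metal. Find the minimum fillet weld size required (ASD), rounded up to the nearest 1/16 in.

E70XX → F_EXX = 70 ksi.
Total weld length L = 12 in.
Required throat t_e = P × Ω / (0.6 F_EXX × L) = 43.1 × 2.0 / (0.6 × 70 × 12) = 0.171 in.
Required leg w = t_e / 0.707 = 0.2419 in → use 1/4 in.

w = 1/4 in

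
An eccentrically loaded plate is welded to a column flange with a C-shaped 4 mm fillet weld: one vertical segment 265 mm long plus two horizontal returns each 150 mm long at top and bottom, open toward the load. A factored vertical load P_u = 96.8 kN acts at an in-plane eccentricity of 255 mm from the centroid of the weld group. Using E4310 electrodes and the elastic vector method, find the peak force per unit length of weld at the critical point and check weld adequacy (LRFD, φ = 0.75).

f_max ≈ 644 N/mm; NOT adequate

E43XX → F_EXX = 430 MPa.
Total weld length L_w = 565 mm. Treat welds as unit-width lines.
Centroid: x̄ = 2×150×75 / 565 = 39.82 mm from the vertical weld.
Polar moment about centroid: J = I_x + I_y = [265³/12 + 2×150×132.5²] + [265×39.82² + 2(150³/12 + 150×35.18²)] = 8172000 mm³.
Direct shear f_v = P/L_w = 96.8×10³ / 565 = 171.3 N/mm (vertical).
Torsion M = P·e = 96.8×10³ × 255 = 24684000 N·mm.
Critical point at (x, y) = (110.2, 132.5) from centroid. f_tx = M·y/J = 400.2 N/mm; f_ty = M·x/J = 332.8 N/mm.
Resultant f_max = √[f_tx² + (f_v + f_ty)²] = √[400.2² + (171.3 + 332.8)²] = 643.7 N/mm.
Capacity per unit length: φr_n = 0.75 × 0.6 × 430 × (0.707 × 4) = 547.2 N/mm.
643.7 > 547.2 → NOT adequate.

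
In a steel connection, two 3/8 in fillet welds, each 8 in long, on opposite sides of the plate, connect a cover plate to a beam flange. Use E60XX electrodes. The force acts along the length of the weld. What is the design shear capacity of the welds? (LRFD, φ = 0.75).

E60XX → F_EXX = 60 ksi.
Effective throat t_e = 0.707 × 0.375 = 0.2651 in.
Total length L = 16 in; A_we = 0.2651 × 16 = 4.242 in².
F_nw = 0.6 F_EXX = 0.6 × 60 = 36 ksi.
φR_n = 0.75 × 36 × 4.242 = 114.5 kip.

φR_n ≈ 115 kip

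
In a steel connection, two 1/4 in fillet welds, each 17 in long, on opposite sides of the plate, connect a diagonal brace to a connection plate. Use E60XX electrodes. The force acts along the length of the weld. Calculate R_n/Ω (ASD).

R_n/Ω ≈ 108 kip

E60XX → F_EXX = 60 ksi.
Effective throat t_e = 0.707 × 0.25 = 0.1767 in.
Total length L = 34 in; A_we = 0.1767 × 34 = 6.01 in².
F_nw = 0.6 F_EXX = 0.6 × 60 = 36 ksi.
R_n = 36 × 6.01 = 216.3 kip; R_n/Ω = 216.3/2.0 = 108.2 kip.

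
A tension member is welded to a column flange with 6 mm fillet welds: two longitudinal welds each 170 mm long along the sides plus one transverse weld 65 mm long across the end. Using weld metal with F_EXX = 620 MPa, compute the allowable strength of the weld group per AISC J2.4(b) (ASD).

R_n/Ω ≈ 320 kN

t_e = 0.707 × 6 = 4.242 mm.
R_nwl = 0.6 × 620 × 4.242 × 340 × 10⁻³ = 536.5 kN (longitudinal, 2 welds).
R_nwt = 0.6 × 620 × 4.242 × 65 × 10⁻³ = 102.6 kN (transverse, base value).
(i) R_nwl + R_nwt = 639.1 kN; (ii) 0.85 R_nwl + 1.5 R_nwt = 609.9 kN.
R_n = max = 639.1 kN [governs: (i)]; R_n/Ω = 319.5 kN.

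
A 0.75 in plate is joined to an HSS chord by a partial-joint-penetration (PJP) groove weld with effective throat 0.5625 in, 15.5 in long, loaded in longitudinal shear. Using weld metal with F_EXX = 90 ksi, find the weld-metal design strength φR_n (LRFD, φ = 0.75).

φR_n ≈ 353 kips

Effective throat (given) t_e = 0.5625 in.
A_we = 0.5625 × 15.5 = 8.719 in².
F_nw = 0.6 F_EXX = 54 ksi.
φR_n = 0.75 × 54 × 8.719 = 353.1 kips.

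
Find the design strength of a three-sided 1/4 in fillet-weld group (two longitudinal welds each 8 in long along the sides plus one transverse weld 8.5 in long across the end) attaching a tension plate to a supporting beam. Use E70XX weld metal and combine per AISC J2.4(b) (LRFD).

φR_n ≈ 147 kip

E70XX → F_EXX = 70 ksi.
t_e = 0.707 × 0.25 = 0.1767 in.
R_nwl = 0.6 × 70 × 0.1767 × 16 = 118.8 kip (longitudinal, 2 welds).
R_nwt = 0.6 × 70 × 0.1767 × 8.5 = 63.1 kip (transverse, base value).
(i) R_nwl + R_nwt = 181.9 kip; (ii) 0.85 R_nwl + 1.5 R_nwt = 195.6 kip.
R_n = max = 195.6 kip [governs: (ii)]; φR_n = 146.7 kip.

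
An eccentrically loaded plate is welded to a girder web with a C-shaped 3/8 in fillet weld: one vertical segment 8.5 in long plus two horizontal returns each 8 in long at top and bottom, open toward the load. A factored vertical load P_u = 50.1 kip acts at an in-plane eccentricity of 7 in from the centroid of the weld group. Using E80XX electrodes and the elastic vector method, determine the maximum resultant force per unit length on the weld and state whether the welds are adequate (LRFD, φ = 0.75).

f_max ≈ 6.41 kip/in; adequate

E80XX → F_EXX = 80 ksi.
Total weld length L_w = 24.5 in. Treat welds as unit-width lines.
Centroid: x̄ = 2×8×4 / 24.5 = 2.612 in from the vertical weld.
Polar moment about centroid: J = I_x + I_y = [8.5³/12 + 2×8×4.25²] + [8.5×2.612² + 2(8³/12 + 8×1.388²)] = 514.3 in³.
Direct shear f_v = P/L_w = 50.1 / 24.5 = 2.045 kip/in (vertical).
Torsion M = P·e = 50.1 × 7 = 350.7 kip·in.
Critical point at (x, y) = (5.388, 4.25) from centroid. f_tx = M·y/J = 2.898 kip/in; f_ty = M·x/J = 3.674 kip/in.
Resultant f_max = √[f_tx² + (f_v + f_ty)²] = √[2.898² + (2.045 + 3.674)²] = 6.411 kip/in.
Capacity per unit length: φr_n = 0.75 × 0.6 × 80 × (0.707 × 0.375) = 9.544 kip/in.
6.411 ≤ 9.544 → adequate.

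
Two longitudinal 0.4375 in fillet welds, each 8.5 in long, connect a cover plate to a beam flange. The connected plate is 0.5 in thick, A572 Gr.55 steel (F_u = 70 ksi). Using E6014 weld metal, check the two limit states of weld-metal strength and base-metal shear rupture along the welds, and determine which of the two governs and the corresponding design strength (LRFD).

E60XX → F_EXX = 60 ksi.
t_e = 0.707 × 0.4375 = 0.3093 in; L = 17 in.
Weld metal: φR_n = 0.75 × 0.6 × 60 × 0.3093 × 17 = 142 kips.
Base metal (shear rupture): φR_n = 0.75 × 0.6 × 70 × 0.5 × 17 = 267.8 kips.
Governing: weld metal.

φR_n ≈ 142 kips (weld metal governs)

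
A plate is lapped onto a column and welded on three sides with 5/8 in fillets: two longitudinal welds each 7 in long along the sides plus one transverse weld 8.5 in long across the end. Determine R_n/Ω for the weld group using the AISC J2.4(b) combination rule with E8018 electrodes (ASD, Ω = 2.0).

E80XX → F_EXX = 80 ksi.
t_e = 0.707 × 0.625 = 0.4419 in.
R_nwl = 0.6 × 80 × 0.4419 × 14 = 296.9 kip (longitudinal, 2 welds).
R_nwt = 0.6 × 80 × 0.4419 × 8.5 = 180.3 kip (transverse, base value).
(i) R_nwl + R_nwt = 477.2 kip; (ii) 0.85 R_nwl + 1.5 R_nwt = 522.8 kip.
R_n = max = 522.8 kip [governs: (ii)]; R_n/Ω = 261.4 kip.

R_n/Ω ≈ 261 kip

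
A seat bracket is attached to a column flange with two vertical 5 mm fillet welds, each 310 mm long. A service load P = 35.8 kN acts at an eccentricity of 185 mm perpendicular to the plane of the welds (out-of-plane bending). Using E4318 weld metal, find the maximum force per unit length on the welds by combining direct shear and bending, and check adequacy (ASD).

E43XX → F_EXX = 430 MPa.
L_w = 2 × 310 = 620 mm; section modulus (unit throat) S = 2 × L²/6 = 32030 mm².
Direct shear f_v = P/L_w = 35.8×10³/620 = 57.74 N/mm.
Moment M = P × e = 35.8×10³ × 185 = 6623000 N·mm; bending f_b = M/S = 206.8 N/mm.
f_max = √(f_v² + f_b²) = √(57.74² + 206.8²) = 214.7 N/mm.
r_n/Ω = (1/2.0) × 0.6 × 430 × (0.707 × 5) = 456 N/mm → adequate.

f_max ≈ 215 N/mm; adequate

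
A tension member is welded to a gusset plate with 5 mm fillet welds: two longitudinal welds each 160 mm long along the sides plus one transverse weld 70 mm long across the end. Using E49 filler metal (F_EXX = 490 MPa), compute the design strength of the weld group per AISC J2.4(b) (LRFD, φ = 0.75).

φR_n ≈ 304 kN

t_e = 0.707 × 5 = 3.535 mm.
R_nwl = 0.6 × 490 × 3.535 × 320 × 10⁻³ = 332.6 kN (longitudinal, 2 welds).
R_nwt = 0.6 × 490 × 3.535 × 70 × 10⁻³ = 72.75 kN (transverse, base value).
(i) R_nwl + R_nwt = 405.3 kN; (ii) 0.85 R_nwl + 1.5 R_nwt = 391.8 kN.
R_n = max = 405.3 kN [governs: (i)]; φR_n = 304 kN.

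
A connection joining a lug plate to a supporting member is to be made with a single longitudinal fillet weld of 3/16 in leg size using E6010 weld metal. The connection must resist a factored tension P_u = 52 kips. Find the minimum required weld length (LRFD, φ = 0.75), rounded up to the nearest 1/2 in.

L = 15 in

E60XX → F_EXX = 60 ksi.
Throat t_e = 0.707 × 0.1875 = 0.1326 in.
φr_n = 0.75 × 0.6 × 60 × 0.1326 = 3.579 kips/in.
L_req = P_u / φr_n = 52 / 3.579 = 14.53 in total.
Round up → use L = 15 in.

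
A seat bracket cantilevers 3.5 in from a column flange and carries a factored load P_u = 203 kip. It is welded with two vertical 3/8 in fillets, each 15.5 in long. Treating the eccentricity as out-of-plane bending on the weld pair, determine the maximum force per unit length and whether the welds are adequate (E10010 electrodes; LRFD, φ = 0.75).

f_max ≈ 11 kip/in; adequate

E100XX → F_EXX = 100 ksi.
L_w = 2 × 15.5 = 31 in; section modulus (unit throat) S = 2 × L²/6 = 80.08 in².
Direct shear f_v = P/L_w = 203/31 = 6.548 kip/in.
Moment M = P × e = 203 × 3.5 = 710.5 kip·in; bending f_b = M/S = 8.872 kip/in.
f_max = √(f_v² + f_b²) = √(6.548² + 8.872²) = 11.03 kip/in.
φr_n = 0.75 × 0.6 × 100 × (0.707 × 0.375) = 11.93 kip/in → adequate.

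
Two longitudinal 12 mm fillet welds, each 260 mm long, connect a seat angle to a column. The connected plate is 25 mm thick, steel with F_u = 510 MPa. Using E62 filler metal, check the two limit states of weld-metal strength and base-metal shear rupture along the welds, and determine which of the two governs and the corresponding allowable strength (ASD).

E62XX → F_EXX = 620 MPa.
t_e = 0.707 × 12 = 8.484 mm; L = 520 mm.
Weld metal: R_n/Ω = (1/2.0) × 0.6 × 620 × 8.484 × 520 × 10⁻³ = 820.6 kN.
Base metal (shear rupture): R_n/Ω = (1/2.0) × 0.6 × 510 × 25 × 520 × 10⁻³ = 1989 kN.
Governing: weld metal.

R_n/Ω ≈ 821 kN (weld metal governs)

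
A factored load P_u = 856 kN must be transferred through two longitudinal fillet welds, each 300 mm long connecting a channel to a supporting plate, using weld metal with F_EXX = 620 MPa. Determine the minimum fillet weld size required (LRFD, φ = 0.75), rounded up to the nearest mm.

w = 8 mm

Total weld length L = 600 mm.
Required throat t_e = P_u / (φ × 0.6 F_EXX × L) = 856 / (0.75 × 0.6 × 620 × 600 × 10⁻³) = 5.114 mm.
Required leg w = t_e / 0.707 = 7.233 mm → use 8 mm.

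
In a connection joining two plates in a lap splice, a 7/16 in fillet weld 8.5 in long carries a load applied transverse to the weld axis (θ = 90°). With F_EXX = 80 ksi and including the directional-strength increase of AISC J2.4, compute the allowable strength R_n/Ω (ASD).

R_n/Ω ≈ 94.6 kips

t_e = 0.707 × 0.4375 = 0.3093 in; A_we = 0.3093 × 8.5 = 2.629 in².
Directional factor: 1.0 + 0.5 sin^1.5(90°) = 1.5.
F_nw = 0.6 × 80 × 1.5 = 72 ksi.
R_n/Ω = (72 × 2.629) / 2.0 = 94.65 kips.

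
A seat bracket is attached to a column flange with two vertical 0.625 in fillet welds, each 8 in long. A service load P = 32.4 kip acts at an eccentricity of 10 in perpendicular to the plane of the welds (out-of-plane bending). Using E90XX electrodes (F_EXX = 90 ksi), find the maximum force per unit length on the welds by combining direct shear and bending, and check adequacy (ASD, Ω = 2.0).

L_w = 2 × 8 = 16 in; section modulus (unit throat) S = 2 × L²/6 = 21.33 in².
Direct shear f_v = P/L_w = 32.4/16 = 2.025 kip/in.
Moment M = P × e = 32.4 × 10 = 324 kip·in; bending f_b = M/S = 15.19 kip/in.
f_max = √(f_v² + f_b²) = √(2.025² + 15.19²) = 15.32 kip/in.
r_n/Ω = (1/2.0) × 0.6 × 90 × (0.707 × 0.625) = 11.93 kip/in → NOT adequate.

f_max ≈ 15.3 kip/in; NOT adequate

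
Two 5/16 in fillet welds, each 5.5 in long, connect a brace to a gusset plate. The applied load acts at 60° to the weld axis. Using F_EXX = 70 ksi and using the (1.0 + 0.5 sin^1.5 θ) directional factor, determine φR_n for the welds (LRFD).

φR_n ≈ 107 kips

t_e = 0.707 × 0.3125 = 0.2209 in; A_we = 0.2209 × 11 = 2.43 in².
Directional factor: 1.0 + 0.5 sin^1.5(60°) = 1.403.
F_nw = 0.6 × 70 × 1.403 = 58.92 ksi.
φR_n = 0.75 × 58.92 × 2.43 = 107.4 kips.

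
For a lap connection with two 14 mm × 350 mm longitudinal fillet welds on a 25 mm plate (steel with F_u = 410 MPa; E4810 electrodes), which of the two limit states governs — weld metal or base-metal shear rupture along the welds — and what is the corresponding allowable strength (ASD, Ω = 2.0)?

R_n/Ω ≈ 998 kN (weld metal governs)

E48XX → F_EXX = 480 MPa.
t_e = 0.707 × 14 = 9.898 mm; L = 700 mm.
Weld metal: R_n/Ω = (1/2.0) × 0.6 × 480 × 9.898 × 700 × 10⁻³ = 997.7 kN.
Base metal (shear rupture): R_n/Ω = (1/2.0) × 0.6 × 410 × 25 × 700 × 10⁻³ = 2152 kN.
Governing: weld metal.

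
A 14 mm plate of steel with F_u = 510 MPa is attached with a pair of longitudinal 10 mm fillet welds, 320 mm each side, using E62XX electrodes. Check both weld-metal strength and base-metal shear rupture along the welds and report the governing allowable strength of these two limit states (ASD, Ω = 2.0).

E62XX → F_EXX = 620 MPa.
t_e = 0.707 × 10 = 7.07 mm; L = 640 mm.
Weld metal: R_n/Ω = (1/2.0) × 0.6 × 620 × 7.07 × 640 × 10⁻³ = 841.6 kN.
Base metal (shear rupture): R_n/Ω = (1/2.0) × 0.6 × 510 × 14 × 640 × 10⁻³ = 1371 kN.
Governing: weld metal.

R_n/Ω ≈ 842 kN (weld metal governs)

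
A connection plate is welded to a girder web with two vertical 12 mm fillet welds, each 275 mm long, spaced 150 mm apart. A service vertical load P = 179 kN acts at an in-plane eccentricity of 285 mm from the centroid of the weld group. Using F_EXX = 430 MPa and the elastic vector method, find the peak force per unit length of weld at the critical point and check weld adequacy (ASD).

Total weld length L_w = 550 mm. Treat welds as unit-width lines.
Polar moment about centroid: J = 2[d³/12 + d(b/2)²] = 2[275³/12 + 275×75²] = 6560000 mm³.
Direct shear f_v = P/L_w = 179×10³ / 550 = 325.5 N/mm (vertical).
Torsion M = P·e = 179×10³ × 285 = 51015000 N·mm.
Critical point at (x, y) = (75, 137.5) from centroid. f_tx = M·y/J = 1069 N/mm; f_ty = M·x/J = 583.3 N/mm.
Resultant f_max = √[f_tx² + (f_v + f_ty)²] = √[1069² + (325.5 + 583.3)²] = 1403 N/mm.
Capacity per unit length: r_n/Ω = (1/2.0) × 0.6 × 430 × (0.707 × 12) = 1094 N/mm.
1403 > 1094 → NOT adequate.

f_max ≈ 1400 N/mm; NOT adequate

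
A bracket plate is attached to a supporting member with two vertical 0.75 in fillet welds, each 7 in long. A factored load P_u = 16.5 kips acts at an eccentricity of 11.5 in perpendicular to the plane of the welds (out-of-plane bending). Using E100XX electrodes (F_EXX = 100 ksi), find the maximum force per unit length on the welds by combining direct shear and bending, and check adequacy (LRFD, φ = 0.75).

f_max ≈ 11.7 kip/in; adequate

L_w = 2 × 7 = 14 in; section modulus (unit throat) S = 2 × L²/6 = 16.33 in².
Direct shear f_v = P/L_w = 16.5/14 = 1.179 kip/in.
Moment M = P × e = 16.5 × 11.5 = 189.75 kip·in; bending f_b = M/S = 11.62 kip/in.
f_max = √(f_v² + f_b²) = √(1.179² + 11.62²) = 11.68 kip/in.
φr_n = 0.75 × 0.6 × 100 × (0.707 × 0.75) = 23.86 kip/in → adequate.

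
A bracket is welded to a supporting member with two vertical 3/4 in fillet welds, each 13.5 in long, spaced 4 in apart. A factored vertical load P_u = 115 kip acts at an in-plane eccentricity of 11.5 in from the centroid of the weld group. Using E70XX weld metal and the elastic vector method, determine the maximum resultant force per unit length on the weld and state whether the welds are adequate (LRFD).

f_max ≈ 19.6 kip/in; NOT adequate

E70XX → F_EXX = 70 ksi.
Total weld length L_w = 27 in. Treat welds as unit-width lines.
Polar moment about centroid: J = 2[d³/12 + d(b/2)²] = 2[13.5³/12 + 13.5×2²] = 518.1 in³.
Direct shear f_v = P/L_w = 115 / 27 = 4.259 kip/in (vertical).
Torsion M = P·e = 115 × 11.5 = 1322.5 kip·in.
Critical point at (x, y) = (2, 6.75) from centroid. f_tx = M·y/J = 17.23 kip/in; f_ty = M·x/J = 5.106 kip/in.
Resultant f_max = √[f_tx² + (f_v + f_ty)²] = √[17.23² + (4.259 + 5.106)²] = 19.61 kip/in.
Capacity per unit length: φr_n = 0.75 × 0.6 × 70 × (0.707 × 0.75) = 16.7 kip/in.
19.61 > 16.7 → NOT adequate.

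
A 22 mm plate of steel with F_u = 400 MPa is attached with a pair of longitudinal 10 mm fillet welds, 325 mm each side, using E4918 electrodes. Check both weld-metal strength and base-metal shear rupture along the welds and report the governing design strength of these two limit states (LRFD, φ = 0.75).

E49XX → F_EXX = 490 MPa.
t_e = 0.707 × 10 = 7.07 mm; L = 650 mm.
Weld metal: φR_n = 0.75 × 0.6 × 490 × 7.07 × 650 × 10⁻³ = 1013 kN.
Base metal (shear rupture): φR_n = 0.75 × 0.6 × 400 × 22 × 650 × 10⁻³ = 2574 kN.
Governing: weld metal.

φR_n ≈ 1010 kN (weld metal governs)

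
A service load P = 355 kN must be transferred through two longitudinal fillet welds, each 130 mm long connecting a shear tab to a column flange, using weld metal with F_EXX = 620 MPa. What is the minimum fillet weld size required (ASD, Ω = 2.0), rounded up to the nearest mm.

w = 11 mm

Total weld length L = 260 mm.
Required throat t_e = P × Ω / (0.6 F_EXX × L) = 355 × 2.0 / (0.6 × 620 × 260 × 10⁻³) = 7.341 mm.
Required leg w = t_e / 0.707 = 10.38 mm → use 11 mm.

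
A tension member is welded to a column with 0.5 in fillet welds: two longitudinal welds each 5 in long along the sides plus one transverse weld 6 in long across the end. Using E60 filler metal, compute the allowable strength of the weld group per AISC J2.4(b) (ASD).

E60XX → F_EXX = 60 ksi.
t_e = 0.707 × 0.5 = 0.3535 in.
R_nwl = 0.6 × 60 × 0.3535 × 10 = 127.3 kips (longitudinal, 2 welds).
R_nwt = 0.6 × 60 × 0.3535 × 6 = 76.36 kips (transverse, base value).
(i) R_nwl + R_nwt = 203.6 kips; (ii) 0.85 R_nwl + 1.5 R_nwt = 222.7 kips.
R_n = max = 222.7 kips [governs: (ii)]; R_n/Ω = 111.4 kips.

R_n/Ω ≈ 111 kips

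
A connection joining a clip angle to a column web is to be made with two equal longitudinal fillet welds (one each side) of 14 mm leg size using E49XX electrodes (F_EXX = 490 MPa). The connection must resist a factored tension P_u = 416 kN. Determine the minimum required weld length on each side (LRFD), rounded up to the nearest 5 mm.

Throat t_e = 0.707 × 14 = 9.898 mm.
φr_n = 0.75 × 0.6 × 490 × 9.898 × 10⁻³ = 2.183 kN/mm.
L_req = P_u / φr_n = 416 / 2.183 = 190.6 mm total.
Per side: 190.6 / 2 = 95.3 mm.
Round up → use L = 100 mm on each side.

L = 100 mm on each side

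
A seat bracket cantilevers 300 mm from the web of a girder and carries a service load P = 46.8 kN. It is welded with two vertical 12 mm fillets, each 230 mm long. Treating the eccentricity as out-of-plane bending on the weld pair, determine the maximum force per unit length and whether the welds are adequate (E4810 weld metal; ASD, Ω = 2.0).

f_max ≈ 803 N/mm; adequate

E48XX → F_EXX = 480 MPa.
L_w = 2 × 230 = 460 mm; section modulus (unit throat) S = 2 × L²/6 = 17630 mm².
Direct shear f_v = P/L_w = 46.8×10³/460 = 101.7 N/mm.
Moment M = P × e = 46.8×10³ × 300 = 14040000 N·mm; bending f_b = M/S = 796.2 N/mm.
f_max = √(f_v² + f_b²) = √(101.7² + 796.2²) = 802.7 N/mm.
r_n/Ω = (1/2.0) × 0.6 × 480 × (0.707 × 12) = 1222 N/mm → adequate.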